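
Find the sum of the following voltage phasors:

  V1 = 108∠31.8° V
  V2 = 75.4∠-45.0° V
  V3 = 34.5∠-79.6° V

Step 1 — Convert each phasor to rectangular form:
  V1 = 108·(cos(31.8°) + j·sin(31.8°)) = 91.79 + j56.91 V
  V2 = 75.4·(cos(-45.0°) + j·sin(-45.0°)) = 53.32 - j53.32 V
  V3 = 34.5·(cos(-79.6°) + j·sin(-79.6°)) = 6.228 - j33.93 V
Step 2 — Sum components: V_total = 151.3 - j30.34 V.
Step 3 — Convert to polar: |V_total| = 154.3 V, ∠V_total = -11.3°.

V_total = 154.3∠-11.3° V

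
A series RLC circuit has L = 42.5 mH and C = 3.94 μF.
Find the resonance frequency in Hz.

Step 1 — Resonance condition Im(Z)=0 gives ω₀ = 1/√(LC).
Step 2 — ω₀ = 1/√(0.0425·3.94e-06) = 2444 rad/s.
Step 3 — f₀ = ω₀/(2π) = 388.9 Hz.

f₀ = 388.9 Hz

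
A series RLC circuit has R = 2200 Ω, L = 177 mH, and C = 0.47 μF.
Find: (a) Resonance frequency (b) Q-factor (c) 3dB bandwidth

Step 1 — Resonance: ω₀ = 1/√(LC) = 1/√(0.177·4.7e-07) = 3467 rad/s.
Step 2 — f₀ = ω₀/(2π) = 551.8 Hz.
Step 3 — Series Q: Q = ω₀L/R = 3467·0.177/2200 = 0.2789.
Step 4 — Bandwidth: Δω = ω₀/Q = 1.243e+04 rad/s; BW = Δω/(2π) = 1978 Hz.

(a) f₀ = 551.8 Hz  (b) Q = 0.2789  (c) BW = 1978 Hz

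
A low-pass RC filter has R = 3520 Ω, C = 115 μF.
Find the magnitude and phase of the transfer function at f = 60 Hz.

Step 1 — Angular frequency: ω = 2π·60 = 377 rad/s.
Step 2 — Transfer function: H(jω) = 1/(1 + jωRC).
Step 3 — Denominator: 1 + jωRC = 1 + j·377·3520·0.000115 = 1 + j152.6.
Step 4 — H = 4.294e-05 - j0.006553.
Step 5 — Magnitude: |H| = 0.006553 (-43.7 dB); phase: φ = -89.6°.

|H| = 0.006553 (-43.7 dB), φ = -89.6°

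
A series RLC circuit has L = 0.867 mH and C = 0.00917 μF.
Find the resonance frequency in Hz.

Step 1 — Resonance condition Im(Z)=0 gives ω₀ = 1/√(LC).
Step 2 — ω₀ = 1/√(0.000867·9.17e-09) = 3.547e+05 rad/s.
Step 3 — f₀ = ω₀/(2π) = 5.645e+04 Hz.

f₀ = 5.645e+04 Hz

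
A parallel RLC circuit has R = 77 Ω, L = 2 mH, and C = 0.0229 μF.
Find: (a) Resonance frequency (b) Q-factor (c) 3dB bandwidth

Step 1 — Resonance: ω₀ = 1/√(LC) = 1/√(0.002·2.29e-08) = 1.478e+05 rad/s.
Step 2 — f₀ = ω₀/(2π) = 2.352e+04 Hz.
Step 3 — Parallel Q: Q = R/(ω₀L) = 77/(1.478e+05·0.002) = 0.2606.
Step 4 — Bandwidth: Δω = ω₀/Q = 5.671e+05 rad/s; BW = Δω/(2π) = 9.026e+04 Hz.

(a) f₀ = 2.352e+04 Hz  (b) Q = 0.2606  (c) BW = 9.026e+04 Hz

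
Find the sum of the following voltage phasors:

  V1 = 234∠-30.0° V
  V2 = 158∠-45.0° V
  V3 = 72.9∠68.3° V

Step 1 — Convert each phasor to rectangular form:
  V1 = 234·(cos(-30.0°) + j·sin(-30.0°)) = 202.6 - j117 V
  V2 = 158·(cos(-45.0°) + j·sin(-45.0°)) = 111.7 - j111.7 V
  V3 = 72.9·(cos(68.3°) + j·sin(68.3°)) = 26.95 + j67.73 V
Step 2 — Sum components: V_total = 341.3 - j161 V.
Step 3 — Convert to polar: |V_total| = 377.4 V, ∠V_total = -25.3°.

V_total = 377.4∠-25.3° V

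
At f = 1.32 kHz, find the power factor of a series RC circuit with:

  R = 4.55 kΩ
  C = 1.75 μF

Step 1 — Angular frequency: ω = 2π·f = 2π·1320 = 8294 rad/s.
Step 2 — Component impedances:
  R: Z = R = 4550 Ω
  C: Z = 1/(jωC) = -j/(ω·C) = 0 - j68.9 Ω
Step 3 — Series combination: Z_total = R + C = 4550 - j68.9 Ω = 4551∠-0.9° Ω.
Step 4 — Power factor: PF = cos(φ) = Re(Z)/|Z| = 4550/4550.5 = 0.9999.
Step 5 — Type: Im(Z) = -68.9 ⇒ leading (phase φ = -0.9°).

PF = 0.9999 (leading, φ = -0.9°)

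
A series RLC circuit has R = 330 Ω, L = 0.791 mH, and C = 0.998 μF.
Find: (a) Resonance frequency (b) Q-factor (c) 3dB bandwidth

Step 1 — Resonance condition Im(Z)=0 gives ω₀ = 1/√(LC).
Step 2 — ω₀ = 1/√(0.000791·9.98e-07) = 3.559e+04 rad/s.
Step 3 — f₀ = ω₀/(2π) = 5665 Hz.
Step 4 — Series Q: Q = ω₀L/R = 3.559e+04·0.000791/330 = 0.08531.
Step 5 — 3dB bandwidth: Δω = ω₀/Q = 4.172e+05 rad/s; BW = Δω/(2π) = 6.64e+04 Hz.

(a) f₀ = 5665 Hz  (b) Q = 0.08531  (c) BW = 6.64e+04 Hz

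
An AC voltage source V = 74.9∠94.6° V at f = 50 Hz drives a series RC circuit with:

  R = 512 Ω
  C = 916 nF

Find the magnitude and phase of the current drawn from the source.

Step 1 — Angular frequency: ω = 2π·f = 2π·50 = 314.2 rad/s.
Step 2 — Component impedances:
  R: Z = R = 512 Ω
  C: Z = 1/(jωC) = -j/(ω·C) = 0 - j3475 Ω
Step 3 — Series combination: Z_total = R + C = 512 - j3475 Ω = 3513∠-81.6° Ω.
Step 4 — Source phasor: V = 74.9∠94.6° V = -6.007 + j74.66 V.
Step 5 — Ohm's law: I = V / Z_total = (-6.007 + j74.66) / (512 - j3475) = -0.02128 + j0.001406 A.
Step 6 — Convert to polar: |I| = 0.02132 A, ∠I = 176.2°.

I = 0.02132∠176.2° A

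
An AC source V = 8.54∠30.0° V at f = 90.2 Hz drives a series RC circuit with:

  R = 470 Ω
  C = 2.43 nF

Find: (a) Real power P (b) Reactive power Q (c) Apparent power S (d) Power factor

Step 1 — Angular frequency: ω = 2π·f = 2π·90.2 = 566.7 rad/s.
Step 2 — Component impedances:
  R: Z = R = 470 Ω
  C: Z = 1/(jωC) = -j/(ω·C) = 0 - j7.261e+05 Ω
Step 3 — Series combination: Z_total = R + C = 470 - j7.261e+05 Ω = 7.261e+05∠-90.0° Ω.
Step 4 — Source phasor: V = 8.54∠30.0° V = 7.396 + j4.27 V.
Step 5 — Current: I = V / Z = -5.874e-06 + j1.019e-05 A = 1.176e-05∠120.0° A.
Step 6 — Complex power: S = V·I* = 6.501e-08 - j0.0001004 VA.
Step 7 — Real power: P = Re(S) = 6.501e-08 W.
Step 8 — Reactive power: Q = Im(S) = -0.0001004 VAR.
Step 9 — Apparent power: |S| = 0.0001004 VA.
Step 10 — Power factor: PF = P/|S| = 0.0006473 (leading).

(a) P = 6.501e-08 W  (b) Q = -0.0001004 VAR  (c) S = 0.0001004 VA  (d) PF = 0.0006473 (leading)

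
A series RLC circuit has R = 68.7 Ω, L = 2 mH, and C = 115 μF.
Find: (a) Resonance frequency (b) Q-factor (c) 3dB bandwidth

Step 1 — Resonance condition Im(Z)=0 gives ω₀ = 1/√(LC).
Step 2 — ω₀ = 1/√(0.002·0.000115) = 2085 rad/s.
Step 3 — f₀ = ω₀/(2π) = 331.9 Hz.
Step 4 — Series Q: Q = ω₀L/R = 2085·0.002/68.7 = 0.0607.
Step 5 — 3dB bandwidth: Δω = ω₀/Q = 3.435e+04 rad/s; BW = Δω/(2π) = 5467 Hz.

(a) f₀ = 331.9 Hz  (b) Q = 0.0607  (c) BW = 5467 Hz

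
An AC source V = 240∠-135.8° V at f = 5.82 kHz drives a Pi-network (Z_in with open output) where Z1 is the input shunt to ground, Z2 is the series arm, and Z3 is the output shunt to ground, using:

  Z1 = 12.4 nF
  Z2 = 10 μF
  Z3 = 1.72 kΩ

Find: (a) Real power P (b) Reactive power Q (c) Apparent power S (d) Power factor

Step 1 — Angular frequency: ω = 2π·f = 2π·5820 = 3.657e+04 rad/s.
Step 2 — Component impedances:
  Z1: Z = 1/(jωC) = -j/(ω·C) = 0 - j2205 Ω
  Z2: Z = 1/(jωC) = -j/(ω·C) = 0 - j2.735 Ω
  Z3: Z = R = 1720 Ω
Step 3 — With open output, the series arm Z2 and the output shunt Z3 appear in series to ground: Z2 + Z3 = 1720 - j2.735 Ω.
Step 4 — Parallel with input shunt Z1: Z_in = Z1 || (Z2 + Z3) = 1068 - j834.5 Ω = 1355∠-38.0° Ω.
Step 5 — Source phasor: V = 240∠-135.8° V = -172.1 - j167.3 V.
Step 6 — Current: I = V / Z = -0.02401 - j0.1755 A = 0.1771∠-97.8° A.
Step 7 — Complex power: S = V·I* = 33.49 - j26.17 VA.
Step 8 — Real power: P = Re(S) = 33.49 W.
Step 9 — Reactive power: Q = Im(S) = -26.17 VAR.
Step 10 — Apparent power: |S| = 42.5 VA.
Step 11 — Power factor: PF = P/|S| = 0.7879 (leading).

(a) P = 33.49 W  (b) Q = -26.17 VAR  (c) S = 42.5 VA  (d) PF = 0.7879 (leading)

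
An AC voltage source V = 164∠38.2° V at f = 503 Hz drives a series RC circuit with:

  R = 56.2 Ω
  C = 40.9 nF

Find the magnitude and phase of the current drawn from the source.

Step 1 — Angular frequency: ω = 2π·f = 2π·503 = 3160 rad/s.
Step 2 — Component impedances:
  R: Z = R = 56.2 Ω
  C: Z = 1/(jωC) = -j/(ω·C) = 0 - j7736 Ω
Step 3 — Series combination: Z_total = R + C = 56.2 - j7736 Ω = 7736∠-89.6° Ω.
Step 4 — Source phasor: V = 164∠38.2° V = 128.9 + j101.4 V.
Step 5 — Ohm's law: I = V / Z_total = (128.9 + j101.4) / (56.2 - j7736) = -0.01299 + j0.01675 A.
Step 6 — Convert to polar: |I| = 0.0212 A, ∠I = 127.8°.

I = 0.0212∠127.8° A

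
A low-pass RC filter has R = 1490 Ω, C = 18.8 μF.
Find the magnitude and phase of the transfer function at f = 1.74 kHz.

Step 1 — Angular frequency: ω = 2π·1740 = 1.093e+04 rad/s.
Step 2 — Transfer function: H(jω) = 1/(1 + jωRC).
Step 3 — Denominator: 1 + jωRC = 1 + j·1.093e+04·1490·1.88e-05 = 1 + j306.2.
Step 4 — H = 1.066e-05 - j0.003265.
Step 5 — Magnitude: |H| = 0.003265 (-49.7 dB); phase: φ = -89.8°.

|H| = 0.003265 (-49.7 dB), φ = -89.8°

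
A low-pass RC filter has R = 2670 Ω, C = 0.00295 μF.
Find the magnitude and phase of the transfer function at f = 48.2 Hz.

Step 1 — Angular frequency: ω = 2π·48.2 = 302.8 rad/s.
Step 2 — Transfer function: H(jω) = 1/(1 + jωRC).
Step 3 — Denominator: 1 + jωRC = 1 + j·302.8·2670·2.95e-09 = 1 + j0.002385.
Step 4 — H = 1 - j0.002385.
Step 5 — Magnitude: |H| = 1 (-0.0 dB); phase: φ = -0.1°.

|H| = 1 (-0.0 dB), φ = -0.1°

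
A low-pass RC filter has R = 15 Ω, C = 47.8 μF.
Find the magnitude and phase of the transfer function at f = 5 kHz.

Step 1 — Angular frequency: ω = 2π·5000 = 3.142e+04 rad/s.
Step 2 — Transfer function: H(jω) = 1/(1 + jωRC).
Step 3 — Denominator: 1 + jωRC = 1 + j·3.142e+04·15·4.78e-05 = 1 + j22.53.
Step 4 — H = 0.001967 - j0.04431.
Step 5 — Magnitude: |H| = 0.04435 (-27.1 dB); phase: φ = -87.5°.

|H| = 0.04435 (-27.1 dB), φ = -87.5°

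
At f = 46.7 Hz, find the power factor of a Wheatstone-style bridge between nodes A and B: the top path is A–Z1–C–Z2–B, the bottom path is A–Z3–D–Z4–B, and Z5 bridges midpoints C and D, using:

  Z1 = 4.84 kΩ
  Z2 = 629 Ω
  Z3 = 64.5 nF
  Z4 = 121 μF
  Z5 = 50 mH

Step 1 — Angular frequency: ω = 2π·f = 2π·46.7 = 293.4 rad/s.
Step 2 — Component impedances:
  Z1: Z = R = 4840 Ω
  Z2: Z = R = 629 Ω
  Z3: Z = 1/(jωC) = -j/(ω·C) = 0 - j5.284e+04 Ω
  Z4: Z = 1/(jωC) = -j/(ω·C) = 0 - j28.17 Ω
  Z5: Z = jωL = j·293.4·0.05 = 0 + j14.67 Ω
Step 3 — Bridge requires nodal analysis (the Z5 bridge couples midpoints C and D, so the two paths cannot be reduced to a simple series/parallel combination). Setting node B to ground and injecting 1 A at node A, the 3-node admittance system at A, C, D solves to V_A = Z_AB = 4803 - j453.5 Ω = 4824∠-5.4° Ω.
Step 4 — Power factor: PF = cos(φ) = Re(Z)/|Z| = 4803/4824 = 0.9956.
Step 5 — Type: Im(Z) = -453.5 ⇒ leading (phase φ = -5.4°).

PF = 0.9956 (leading, φ = -5.4°)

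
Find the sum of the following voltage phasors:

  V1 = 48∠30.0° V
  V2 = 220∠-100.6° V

Step 1 — Convert each phasor to rectangular form:
  V1 = 48·(cos(30.0°) + j·sin(30.0°)) = 41.57 + j24 V
  V2 = 220·(cos(-100.6°) + j·sin(-100.6°)) = -40.47 - j216.2 V
Step 2 — Sum components: V_total = 1.1 - j192.2 V.
Step 3 — Convert to polar: |V_total| = 192.2 V, ∠V_total = -89.7°.

V_total = 192.2∠-89.7° V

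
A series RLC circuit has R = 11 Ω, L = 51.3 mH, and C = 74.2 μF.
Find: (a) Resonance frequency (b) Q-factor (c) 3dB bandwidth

Step 1 — Resonance condition Im(Z)=0 gives ω₀ = 1/√(LC).
Step 2 — ω₀ = 1/√(0.0513·7.42e-05) = 512.6 rad/s.
Step 3 — f₀ = ω₀/(2π) = 81.58 Hz.
Step 4 — Series Q: Q = ω₀L/R = 512.6·0.0513/11 = 2.39.
Step 5 — 3dB bandwidth: Δω = ω₀/Q = 214.4 rad/s; BW = Δω/(2π) = 34.13 Hz.

(a) f₀ = 81.58 Hz  (b) Q = 2.39  (c) BW = 34.13 Hz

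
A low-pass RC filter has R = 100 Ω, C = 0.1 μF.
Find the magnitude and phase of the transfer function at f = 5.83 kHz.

Step 1 — Angular frequency: ω = 2π·5830 = 3.663e+04 rad/s.
Step 2 — Transfer function: H(jω) = 1/(1 + jωRC).
Step 3 — Denominator: 1 + jωRC = 1 + j·3.663e+04·100·1e-07 = 1 + j0.3663.
Step 4 — H = 0.8817 - j0.323.
Step 5 — Magnitude: |H| = 0.939 (-0.5 dB); phase: φ = -20.1°.

|H| = 0.939 (-0.5 dB), φ = -20.1°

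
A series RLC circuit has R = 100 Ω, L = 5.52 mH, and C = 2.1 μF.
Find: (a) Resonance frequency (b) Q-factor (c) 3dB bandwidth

Step 1 — Resonance condition Im(Z)=0 gives ω₀ = 1/√(LC).
Step 2 — ω₀ = 1/√(0.00552·2.1e-06) = 9288 rad/s.
Step 3 — f₀ = ω₀/(2π) = 1478 Hz.
Step 4 — Series Q: Q = ω₀L/R = 9288·0.00552/100 = 0.5127.
Step 5 — 3dB bandwidth: Δω = ω₀/Q = 1.812e+04 rad/s; BW = Δω/(2π) = 2883 Hz.

(a) f₀ = 1478 Hz  (b) Q = 0.5127  (c) BW = 2883 Hz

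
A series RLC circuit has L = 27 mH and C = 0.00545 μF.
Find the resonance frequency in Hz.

Step 1 — Resonance condition Im(Z)=0 gives ω₀ = 1/√(LC).
Step 2 — ω₀ = 1/√(0.027·5.45e-09) = 8.244e+04 rad/s.
Step 3 — f₀ = ω₀/(2π) = 1.312e+04 Hz.

f₀ = 1.312e+04 Hz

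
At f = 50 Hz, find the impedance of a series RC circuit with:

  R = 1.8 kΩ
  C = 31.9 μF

Step 1 — Angular frequency: ω = 2π·f = 2π·50 = 314.2 rad/s.
Step 2 — Component impedances:
  R: Z = R = 1800 Ω
  C: Z = 1/(jωC) = -j/(ω·C) = 0 - j99.78 Ω
Step 3 — Series combination: Z_total = R + C = 1800 - j99.78 Ω = 1803∠-3.2° Ω.

Z = 1800 - j99.78 Ω = 1803∠-3.2° Ω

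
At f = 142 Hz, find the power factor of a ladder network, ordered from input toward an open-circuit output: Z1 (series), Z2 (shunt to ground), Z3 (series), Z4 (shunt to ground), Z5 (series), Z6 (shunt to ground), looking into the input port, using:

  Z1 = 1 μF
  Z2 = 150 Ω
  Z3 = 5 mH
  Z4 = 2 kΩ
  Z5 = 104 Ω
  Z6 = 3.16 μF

Step 1 — Angular frequency: ω = 2π·f = 2π·142 = 892.2 rad/s.
Step 2 — Component impedances:
  Z1: Z = 1/(jωC) = -j/(ω·C) = 0 - j1121 Ω
  Z2: Z = R = 150 Ω
  Z3: Z = jωL = j·892.2·0.005 = 0 + j4.461 Ω
  Z4: Z = R = 2000 Ω
  Z5: Z = R = 104 Ω
  Z6: Z = 1/(jωC) = -j/(ω·C) = 0 - j354.7 Ω
Step 3 — Ladder network (open output): work backward from the far end, alternating series and parallel combinations. Z_in = 113.4 - j1158 Ω = 1164∠-84.4° Ω.
Step 4 — Power factor: PF = cos(φ) = Re(Z)/|Z| = 113.3822/1163.666 = 0.09744.
Step 5 — Type: Im(Z) = -1158 ⇒ leading (phase φ = -84.4°).

PF = 0.09744 (leading, φ = -84.4°)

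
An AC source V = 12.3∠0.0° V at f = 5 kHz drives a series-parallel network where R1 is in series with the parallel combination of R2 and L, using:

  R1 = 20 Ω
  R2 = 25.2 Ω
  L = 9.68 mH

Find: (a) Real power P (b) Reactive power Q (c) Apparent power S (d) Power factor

Step 1 — Angular frequency: ω = 2π·f = 2π·5000 = 3.142e+04 rad/s.
Step 2 — Component impedances:
  R1: Z = R = 20 Ω
  R2: Z = R = 25.2 Ω
  L: Z = jωL = j·3.142e+04·0.00968 = 0 + j304.1 Ω
Step 3 — Parallel branch: R2 || L = 1/(1/R2 + 1/L) = 25.03 + j2.074 Ω.
Step 4 — Series with R1: Z_total = R1 + (R2 || L) = 45.03 + j2.074 Ω = 45.08∠2.6° Ω.
Step 5 — Source phasor: V = 12.3∠0.0° V = 12.3 V.
Step 6 — Current: I = V / Z = 0.2726 - j0.01256 A = 0.2729∠-2.6° A.
Step 7 — Complex power: S = V·I* = 3.353 + j0.1544 VA.
Step 8 — Real power: P = Re(S) = 3.353 W.
Step 9 — Reactive power: Q = Im(S) = 0.1544 VAR.
Step 10 — Apparent power: |S| = 3.356 VA.
Step 11 — Power factor: PF = P/|S| = 0.9989 (lagging).

(a) P = 3.353 W  (b) Q = 0.1544 VAR  (c) S = 3.356 VA  (d) PF = 0.9989 (lagging)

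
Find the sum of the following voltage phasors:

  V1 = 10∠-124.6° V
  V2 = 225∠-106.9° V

Step 1 — Convert each phasor to rectangular form:
  V1 = 10·(cos(-124.6°) + j·sin(-124.6°)) = -5.678 - j8.231 V
  V2 = 225·(cos(-106.9°) + j·sin(-106.9°)) = -65.41 - j215.3 V
Step 2 — Sum components: V_total = -71.09 - j223.5 V.
Step 3 — Convert to polar: |V_total| = 234.5 V, ∠V_total = -107.6°.

V_total = 234.5∠-107.6° V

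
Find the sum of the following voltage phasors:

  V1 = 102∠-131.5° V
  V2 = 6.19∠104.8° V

Step 1 — Convert each phasor to rectangular form:
  V1 = 102·(cos(-131.5°) + j·sin(-131.5°)) = -67.59 - j76.39 V
  V2 = 6.19·(cos(104.8°) + j·sin(104.8°)) = -1.581 + j5.985 V
Step 2 — Sum components: V_total = -69.17 - j70.41 V.
Step 3 — Convert to polar: |V_total| = 98.7 V, ∠V_total = -134.5°.

V_total = 98.7∠-134.5° V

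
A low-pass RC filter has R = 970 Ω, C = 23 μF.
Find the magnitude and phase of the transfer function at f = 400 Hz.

Step 1 — Angular frequency: ω = 2π·400 = 2513 rad/s.
Step 2 — Transfer function: H(jω) = 1/(1 + jωRC).
Step 3 — Denominator: 1 + jωRC = 1 + j·2513·970·2.3e-05 = 1 + j56.07.
Step 4 — H = 0.000318 - j0.01783.
Step 5 — Magnitude: |H| = 0.01783 (-35.0 dB); phase: φ = -89.0°.

|H| = 0.01783 (-35.0 dB), φ = -89.0°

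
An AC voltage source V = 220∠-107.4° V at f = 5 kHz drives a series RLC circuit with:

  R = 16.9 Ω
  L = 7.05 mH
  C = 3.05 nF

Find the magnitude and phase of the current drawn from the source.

Step 1 — Angular frequency: ω = 2π·f = 2π·5000 = 3.142e+04 rad/s.
Step 2 — Component impedances:
  R: Z = R = 16.9 Ω
  L: Z = jωL = j·3.142e+04·0.00705 = 0 + j221.5 Ω
  C: Z = 1/(jωC) = -j/(ω·C) = 0 - j1.044e+04 Ω
Step 3 — Series combination: Z_total = R + L + C = 16.9 - j1.021e+04 Ω = 1.021e+04∠-89.9° Ω.
Step 4 — Source phasor: V = 220∠-107.4° V = -65.79 - j209.9 V.
Step 5 — Ohm's law: I = V / Z_total = (-65.79 - j209.9) / (16.9 - j1.021e+04) = 0.02054 - j0.006474 A.
Step 6 — Convert to polar: |I| = 0.02154 A, ∠I = -17.5°.

I = 0.02154∠-17.5° A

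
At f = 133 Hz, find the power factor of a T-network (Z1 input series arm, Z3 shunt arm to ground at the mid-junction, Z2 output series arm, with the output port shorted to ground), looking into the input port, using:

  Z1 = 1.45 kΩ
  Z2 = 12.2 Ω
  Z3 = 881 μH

Step 1 — Angular frequency: ω = 2π·f = 2π·133 = 835.7 rad/s.
Step 2 — Component impedances:
  Z1: Z = R = 1450 Ω
  Z2: Z = R = 12.2 Ω
  Z3: Z = jωL = j·835.7·0.000881 = 0 + j0.7362 Ω
Step 3 — With the output port shorted to ground, the output series arm Z2 runs from the junction to ground; the shunt arm Z3 also runs from the junction to ground. They appear in parallel: Z3 || Z2 = 0.04427 + j0.7335 Ω.
Step 4 — Series with input arm Z1: Z_in = Z1 + (Z3 || Z2) = 1450 + j0.7335 Ω = 1450∠0.0° Ω.
Step 5 — Power factor: PF = cos(φ) = Re(Z)/|Z| = 1450/1450 = 1.
Step 6 — Type: Im(Z) = 0.7335 ⇒ lagging (phase φ = 0.0°).

PF = 1 (lagging, φ = 0.0°)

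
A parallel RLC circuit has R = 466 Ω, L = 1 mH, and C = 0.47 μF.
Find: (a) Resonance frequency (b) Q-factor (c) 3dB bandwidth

Step 1 — Resonance: ω₀ = 1/√(LC) = 1/√(0.001·4.7e-07) = 4.613e+04 rad/s.
Step 2 — f₀ = ω₀/(2π) = 7341 Hz.
Step 3 — Parallel Q: Q = R/(ω₀L) = 466/(4.613e+04·0.001) = 10.1.
Step 4 — Bandwidth: Δω = ω₀/Q = 4566 rad/s; BW = Δω/(2π) = 726.7 Hz.

(a) f₀ = 7341 Hz  (b) Q = 10.1  (c) BW = 726.7 Hz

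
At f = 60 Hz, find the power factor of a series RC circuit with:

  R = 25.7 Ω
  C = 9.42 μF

Step 1 — Angular frequency: ω = 2π·f = 2π·60 = 377 rad/s.
Step 2 — Component impedances:
  R: Z = R = 25.7 Ω
  C: Z = 1/(jωC) = -j/(ω·C) = 0 - j281.6 Ω
Step 3 — Series combination: Z_total = R + C = 25.7 - j281.6 Ω = 282.8∠-84.8° Ω.
Step 4 — Power factor: PF = cos(φ) = Re(Z)/|Z| = 25.7/282.76 = 0.09089.
Step 5 — Type: Im(Z) = -281.6 ⇒ leading (phase φ = -84.8°).

PF = 0.09089 (leading, φ = -84.8°)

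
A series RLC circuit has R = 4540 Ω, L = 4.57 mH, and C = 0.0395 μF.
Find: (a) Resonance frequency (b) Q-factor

Step 1 — Resonance condition Im(Z)=0 gives ω₀ = 1/√(LC).
Step 2 — ω₀ = 1/√(0.00457·3.95e-08) = 7.443e+04 rad/s.
Step 3 — f₀ = ω₀/(2π) = 1.185e+04 Hz.
Step 4 — Series Q: Q = ω₀L/R = 7.443e+04·0.00457/4540 = 0.07492.

(a) f₀ = 1.185e+04 Hz  (b) Q = 0.07492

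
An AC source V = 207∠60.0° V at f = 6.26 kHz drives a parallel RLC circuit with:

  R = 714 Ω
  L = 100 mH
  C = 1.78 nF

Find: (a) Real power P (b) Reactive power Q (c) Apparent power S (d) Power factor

Step 1 — Angular frequency: ω = 2π·f = 2π·6260 = 3.933e+04 rad/s.
Step 2 — Component impedances:
  R: Z = R = 714 Ω
  L: Z = jωL = j·3.933e+04·0.1 = 0 + j3933 Ω
  C: Z = 1/(jωC) = -j/(ω·C) = 0 - j1.428e+04 Ω
Step 3 — Parallel combination: 1/Z_total = 1/R + 1/L + 1/C; Z_total = 701.9 + j92.32 Ω = 707.9∠7.5° Ω.
Step 4 — Source phasor: V = 207∠60.0° V = 103.5 + j179.3 V.
Step 5 — Current: I = V / Z = 0.178 + j0.232 A = 0.2924∠52.5° A.
Step 6 — Complex power: S = V·I* = 60.01 + j7.894 VA.
Step 7 — Real power: P = Re(S) = 60.01 W.
Step 8 — Reactive power: Q = Im(S) = 7.894 VAR.
Step 9 — Apparent power: |S| = 60.53 VA.
Step 10 — Power factor: PF = P/|S| = 0.9915 (lagging).

(a) P = 60.01 W  (b) Q = 7.894 VAR  (c) S = 60.53 VA  (d) PF = 0.9915 (lagging)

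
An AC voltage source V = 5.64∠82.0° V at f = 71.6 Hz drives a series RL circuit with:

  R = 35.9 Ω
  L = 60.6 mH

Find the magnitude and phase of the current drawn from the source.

Step 1 — Angular frequency: ω = 2π·f = 2π·71.6 = 449.9 rad/s.
Step 2 — Component impedances:
  R: Z = R = 35.9 Ω
  L: Z = jωL = j·449.9·0.0606 = 0 + j27.26 Ω
Step 3 — Series combination: Z_total = R + L = 35.9 + j27.26 Ω = 45.08∠37.2° Ω.
Step 4 — Source phasor: V = 5.64∠82.0° V = 0.7849 + j5.585 V.
Step 5 — Ohm's law: I = V / Z_total = (0.7849 + j5.585) / (35.9 + j27.26) = 0.0888 + j0.08814 A.
Step 6 — Convert to polar: |I| = 0.1251 A, ∠I = 44.8°.

I = 0.1251∠44.8° A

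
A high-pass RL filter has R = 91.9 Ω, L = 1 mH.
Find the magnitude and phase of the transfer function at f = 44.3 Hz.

Step 1 — Angular frequency: ω = 2π·44.3 = 278.3 rad/s.
Step 2 — Transfer function: H(jω) = jωL/(R + jωL).
Step 3 — Numerator jωL = j·0.2783; denominator R + jωL = 91.9 + j0.2783.
Step 4 — H = 9.173e-06 + j0.003029.
Step 5 — Magnitude: |H| = 0.003029 (-50.4 dB); phase: φ = 89.8°.

|H| = 0.003029 (-50.4 dB), φ = 89.8°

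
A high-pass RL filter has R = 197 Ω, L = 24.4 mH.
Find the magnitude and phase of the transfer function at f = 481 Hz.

Step 1 — Angular frequency: ω = 2π·481 = 3022 rad/s.
Step 2 — Transfer function: H(jω) = jωL/(R + jωL).
Step 3 — Numerator jωL = j·73.74; denominator R + jωL = 197 + j73.74.
Step 4 — H = 0.1229 + j0.3283.
Step 5 — Magnitude: |H| = 0.3506 (-9.1 dB); phase: φ = 69.5°.

|H| = 0.3506 (-9.1 dB), φ = 69.5°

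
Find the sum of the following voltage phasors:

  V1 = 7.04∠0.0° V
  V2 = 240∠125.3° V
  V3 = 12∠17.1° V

Step 1 — Convert each phasor to rectangular form:
  V1 = 7.04·(cos(0.0°) + j·sin(0.0°)) = 7.04 V
  V2 = 240·(cos(125.3°) + j·sin(125.3°)) = -138.7 + j195.9 V
  V3 = 12·(cos(17.1°) + j·sin(17.1°)) = 11.47 + j3.528 V
Step 2 — Sum components: V_total = -120.2 + j199.4 V.
Step 3 — Convert to polar: |V_total| = 232.8 V, ∠V_total = 121.1°.

V_total = 232.8∠121.1° V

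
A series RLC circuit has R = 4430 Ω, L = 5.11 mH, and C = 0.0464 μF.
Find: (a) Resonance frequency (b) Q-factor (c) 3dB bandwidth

Step 1 — Resonance condition Im(Z)=0 gives ω₀ = 1/√(LC).
Step 2 — ω₀ = 1/√(0.00511·4.64e-08) = 6.494e+04 rad/s.
Step 3 — f₀ = ω₀/(2π) = 1.034e+04 Hz.
Step 4 — Series Q: Q = ω₀L/R = 6.494e+04·0.00511/4430 = 0.07491.
Step 5 — 3dB bandwidth: Δω = ω₀/Q = 8.669e+05 rad/s; BW = Δω/(2π) = 1.38e+05 Hz.

(a) f₀ = 1.034e+04 Hz  (b) Q = 0.07491  (c) BW = 1.38e+05 Hz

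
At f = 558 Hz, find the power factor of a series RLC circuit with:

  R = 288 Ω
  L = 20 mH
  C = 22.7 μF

Step 1 — Angular frequency: ω = 2π·f = 2π·558 = 3506 rad/s.
Step 2 — Component impedances:
  R: Z = R = 288 Ω
  L: Z = jωL = j·3506·0.02 = 0 + j70.12 Ω
  C: Z = 1/(jωC) = -j/(ω·C) = 0 - j12.56 Ω
Step 3 — Series combination: Z_total = R + L + C = 288 + j57.56 Ω = 293.7∠11.3° Ω.
Step 4 — Power factor: PF = cos(φ) = Re(Z)/|Z| = 288/293.7 = 0.9806.
Step 5 — Type: Im(Z) = 57.56 ⇒ lagging (phase φ = 11.3°).

PF = 0.9806 (lagging, φ = 11.3°)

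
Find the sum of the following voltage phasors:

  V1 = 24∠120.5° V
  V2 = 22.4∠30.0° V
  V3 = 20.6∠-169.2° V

Step 1 — Convert each phasor to rectangular form:
  V1 = 24·(cos(120.5°) + j·sin(120.5°)) = -12.18 + j20.68 V
  V2 = 22.4·(cos(30.0°) + j·sin(30.0°)) = 19.4 + j11.2 V
  V3 = 20.6·(cos(-169.2°) + j·sin(-169.2°)) = -20.24 - j3.86 V
Step 2 — Sum components: V_total = -13.02 + j28.02 V.
Step 3 — Convert to polar: |V_total| = 30.9 V, ∠V_total = 114.9°.

V_total = 30.9∠114.9° V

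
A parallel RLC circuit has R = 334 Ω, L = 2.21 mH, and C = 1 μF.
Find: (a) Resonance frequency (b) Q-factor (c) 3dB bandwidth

Step 1 — Resonance: ω₀ = 1/√(LC) = 1/√(0.00221·1e-06) = 2.127e+04 rad/s.
Step 2 — f₀ = ω₀/(2π) = 3386 Hz.
Step 3 — Parallel Q: Q = R/(ω₀L) = 334/(2.127e+04·0.00221) = 7.105.
Step 4 — Bandwidth: Δω = ω₀/Q = 2994 rad/s; BW = Δω/(2π) = 476.5 Hz.

(a) f₀ = 3386 Hz  (b) Q = 7.105  (c) BW = 476.5 Hz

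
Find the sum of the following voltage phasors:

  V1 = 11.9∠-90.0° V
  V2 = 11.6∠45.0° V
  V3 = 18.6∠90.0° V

Step 1 — Convert each phasor to rectangular form:
  V1 = 11.9·(cos(-90.0°) + j·sin(-90.0°)) = 0 - j11.9 V
  V2 = 11.6·(cos(45.0°) + j·sin(45.0°)) = 8.202 + j8.202 V
  V3 = 18.6·(cos(90.0°) + j·sin(90.0°)) = 0 + j18.6 V
Step 2 — Sum components: V_total = 8.202 + j14.9 V.
Step 3 — Convert to polar: |V_total| = 17.01 V, ∠V_total = 61.2°.

V_total = 17.01∠61.2° V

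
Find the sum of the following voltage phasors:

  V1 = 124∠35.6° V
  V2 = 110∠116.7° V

Step 1 — Convert each phasor to rectangular form:
  V1 = 124·(cos(35.6°) + j·sin(35.6°)) = 100.8 + j72.18 V
  V2 = 110·(cos(116.7°) + j·sin(116.7°)) = -49.43 + j98.27 V
Step 2 — Sum components: V_total = 51.4 + j170.5 V.
Step 3 — Convert to polar: |V_total| = 178 V, ∠V_total = 73.2°.

V_total = 178∠73.2° V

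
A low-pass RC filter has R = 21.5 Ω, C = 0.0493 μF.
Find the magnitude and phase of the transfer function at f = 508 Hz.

Step 1 — Angular frequency: ω = 2π·508 = 3192 rad/s.
Step 2 — Transfer function: H(jω) = 1/(1 + jωRC).
Step 3 — Denominator: 1 + jωRC = 1 + j·3192·21.5·4.93e-08 = 1 + j0.003383.
Step 4 — H = 1 - j0.003383.
Step 5 — Magnitude: |H| = 1 (-0.0 dB); phase: φ = -0.2°.

|H| = 1 (-0.0 dB), φ = -0.2°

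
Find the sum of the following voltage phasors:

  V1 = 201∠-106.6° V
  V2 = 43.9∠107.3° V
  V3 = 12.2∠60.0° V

Step 1 — Convert each phasor to rectangular form:
  V1 = 201·(cos(-106.6°) + j·sin(-106.6°)) = -57.42 - j192.6 V
  V2 = 43.9·(cos(107.3°) + j·sin(107.3°)) = -13.05 + j41.91 V
  V3 = 12.2·(cos(60.0°) + j·sin(60.0°)) = 6.1 + j10.57 V
Step 2 — Sum components: V_total = -64.38 - j140.1 V.
Step 3 — Convert to polar: |V_total| = 154.2 V, ∠V_total = -114.7°.

V_total = 154.2∠-114.7° V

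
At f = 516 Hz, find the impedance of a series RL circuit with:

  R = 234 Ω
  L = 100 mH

Step 1 — Angular frequency: ω = 2π·f = 2π·516 = 3242 rad/s.
Step 2 — Component impedances:
  R: Z = R = 234 Ω
  L: Z = jωL = j·3242·0.1 = 0 + j324.2 Ω
Step 3 — Series combination: Z_total = R + L = 234 + j324.2 Ω = 399.8∠54.2° Ω.

Z = 234 + j324.2 Ω = 399.8∠54.2° Ω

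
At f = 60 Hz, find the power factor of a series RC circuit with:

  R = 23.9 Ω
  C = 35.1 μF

Step 1 — Angular frequency: ω = 2π·f = 2π·60 = 377 rad/s.
Step 2 — Component impedances:
  R: Z = R = 23.9 Ω
  C: Z = 1/(jωC) = -j/(ω·C) = 0 - j75.57 Ω
Step 3 — Series combination: Z_total = R + C = 23.9 - j75.57 Ω = 79.26∠-72.5° Ω.
Step 4 — Power factor: PF = cos(φ) = Re(Z)/|Z| = 23.9/79.26 = 0.3015.
Step 5 — Type: Im(Z) = -75.57 ⇒ leading (phase φ = -72.5°).

PF = 0.3015 (leading, φ = -72.5°)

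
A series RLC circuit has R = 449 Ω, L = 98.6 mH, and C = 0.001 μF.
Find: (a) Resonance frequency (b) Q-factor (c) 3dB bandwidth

Step 1 — Resonance: ω₀ = 1/√(LC) = 1/√(0.0986·1e-09) = 1.007e+05 rad/s.
Step 2 — f₀ = ω₀/(2π) = 1.603e+04 Hz.
Step 3 — Series Q: Q = ω₀L/R = 1.007e+05·0.0986/449 = 22.12.
Step 4 — Bandwidth: Δω = ω₀/Q = 4554 rad/s; BW = Δω/(2π) = 724.8 Hz.

(a) f₀ = 1.603e+04 Hz  (b) Q = 22.12  (c) BW = 724.8 Hz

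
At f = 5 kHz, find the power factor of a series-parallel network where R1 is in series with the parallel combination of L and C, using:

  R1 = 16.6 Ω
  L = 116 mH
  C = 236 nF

Step 1 — Angular frequency: ω = 2π·f = 2π·5000 = 3.142e+04 rad/s.
Step 2 — Component impedances:
  R1: Z = R = 16.6 Ω
  L: Z = jωL = j·3.142e+04·0.116 = 0 + j3644 Ω
  C: Z = 1/(jωC) = -j/(ω·C) = 0 - j134.9 Ω
Step 3 — Parallel branch: L || C = 1/(1/L + 1/C) = 0 - j140.1 Ω.
Step 4 — Series with R1: Z_total = R1 + (L || C) = 16.6 - j140.1 Ω = 141∠-83.2° Ω.
Step 5 — Power factor: PF = cos(φ) = Re(Z)/|Z| = 16.6/141 = 0.1177.
Step 6 — Type: Im(Z) = -140.1 ⇒ leading (phase φ = -83.2°).

PF = 0.1177 (leading, φ = -83.2°)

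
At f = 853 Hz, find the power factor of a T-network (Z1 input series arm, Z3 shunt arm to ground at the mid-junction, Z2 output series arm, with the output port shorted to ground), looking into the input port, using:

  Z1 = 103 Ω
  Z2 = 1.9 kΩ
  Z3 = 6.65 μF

Step 1 — Angular frequency: ω = 2π·f = 2π·853 = 5360 rad/s.
Step 2 — Component impedances:
  Z1: Z = R = 103 Ω
  Z2: Z = R = 1900 Ω
  Z3: Z = 1/(jωC) = -j/(ω·C) = 0 - j28.06 Ω
Step 3 — With the output port shorted to ground, the output series arm Z2 runs from the junction to ground; the shunt arm Z3 also runs from the junction to ground. They appear in parallel: Z3 || Z2 = 0.4142 - j28.05 Ω.
Step 4 — Series with input arm Z1: Z_in = Z1 + (Z3 || Z2) = 103.4 - j28.05 Ω = 107.2∠-15.2° Ω.
Step 5 — Power factor: PF = cos(φ) = Re(Z)/|Z| = 103.41/107.15 = 0.9651.
Step 6 — Type: Im(Z) = -28.05 ⇒ leading (phase φ = -15.2°).

PF = 0.9651 (leading, φ = -15.2°)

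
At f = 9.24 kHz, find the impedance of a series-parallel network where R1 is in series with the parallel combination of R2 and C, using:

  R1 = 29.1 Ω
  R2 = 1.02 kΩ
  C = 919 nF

Step 1 — Angular frequency: ω = 2π·f = 2π·9240 = 5.806e+04 rad/s.
Step 2 — Component impedances:
  R1: Z = R = 29.1 Ω
  R2: Z = R = 1020 Ω
  C: Z = 1/(jωC) = -j/(ω·C) = 0 - j18.74 Ω
Step 3 — Parallel branch: R2 || C = 1/(1/R2 + 1/C) = 0.3443 - j18.74 Ω.
Step 4 — Series with R1: Z_total = R1 + (R2 || C) = 29.44 - j18.74 Ω = 34.9∠-32.5° Ω.

Z = 29.44 - j18.74 Ω = 34.9∠-32.5° Ω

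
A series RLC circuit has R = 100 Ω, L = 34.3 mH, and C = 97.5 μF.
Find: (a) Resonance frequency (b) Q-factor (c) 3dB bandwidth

Step 1 — Resonance: ω₀ = 1/√(LC) = 1/√(0.0343·9.75e-05) = 546.8 rad/s.
Step 2 — f₀ = ω₀/(2π) = 87.03 Hz.
Step 3 — Series Q: Q = ω₀L/R = 546.8·0.0343/100 = 0.1876.
Step 4 — Bandwidth: Δω = ω₀/Q = 2915 rad/s; BW = Δω/(2π) = 464 Hz.

(a) f₀ = 87.03 Hz  (b) Q = 0.1876  (c) BW = 464 Hz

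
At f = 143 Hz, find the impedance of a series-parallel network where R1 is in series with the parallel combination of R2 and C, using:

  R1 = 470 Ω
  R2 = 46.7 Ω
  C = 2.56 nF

Step 1 — Angular frequency: ω = 2π·f = 2π·143 = 898.5 rad/s.
Step 2 — Component impedances:
  R1: Z = R = 470 Ω
  R2: Z = R = 46.7 Ω
  C: Z = 1/(jωC) = -j/(ω·C) = 0 - j4.348e+05 Ω
Step 3 — Parallel branch: R2 || C = 1/(1/R2 + 1/C) = 46.7 - j0.005016 Ω.
Step 4 — Series with R1: Z_total = R1 + (R2 || C) = 516.7 - j0.005016 Ω = 516.7∠-0.0° Ω.

Z = 516.7 - j0.005016 Ω = 516.7∠-0.0° Ω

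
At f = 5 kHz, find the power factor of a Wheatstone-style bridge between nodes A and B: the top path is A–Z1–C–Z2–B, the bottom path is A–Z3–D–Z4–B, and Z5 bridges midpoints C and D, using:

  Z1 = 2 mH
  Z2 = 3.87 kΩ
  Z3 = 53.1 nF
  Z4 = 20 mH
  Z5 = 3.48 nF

Step 1 — Angular frequency: ω = 2π·f = 2π·5000 = 3.142e+04 rad/s.
Step 2 — Component impedances:
  Z1: Z = jωL = j·3.142e+04·0.002 = 0 + j62.83 Ω
  Z2: Z = R = 3870 Ω
  Z3: Z = 1/(jωC) = -j/(ω·C) = 0 - j599.5 Ω
  Z4: Z = jωL = j·3.142e+04·0.02 = 0 + j628.3 Ω
  Z5: Z = 1/(jωC) = -j/(ω·C) = 0 - j9147 Ω
Step 3 — Bridge requires nodal analysis (the Z5 bridge couples midpoints C and D, so the two paths cannot be reduced to a simple series/parallel combination). Setting node B to ground and injecting 1 A at node A, the 3-node admittance system at A, C, D solves to V_A = Z_AB = 0.995 + j65.94 Ω = 65.95∠89.1° Ω.
Step 4 — Power factor: PF = cos(φ) = Re(Z)/|Z| = 0.995/65.95 = 0.01509.
Step 5 — Type: Im(Z) = 65.94 ⇒ lagging (phase φ = 89.1°).

PF = 0.01509 (lagging, φ = 89.1°)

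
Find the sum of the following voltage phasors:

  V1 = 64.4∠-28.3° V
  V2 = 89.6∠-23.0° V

Step 1 — Convert each phasor to rectangular form:
  V1 = 64.4·(cos(-28.3°) + j·sin(-28.3°)) = 56.7 - j30.53 V
  V2 = 89.6·(cos(-23.0°) + j·sin(-23.0°)) = 82.48 - j35.01 V
Step 2 — Sum components: V_total = 139.2 - j65.54 V.
Step 3 — Convert to polar: |V_total| = 153.8 V, ∠V_total = -25.2°.

V_total = 153.8∠-25.2° V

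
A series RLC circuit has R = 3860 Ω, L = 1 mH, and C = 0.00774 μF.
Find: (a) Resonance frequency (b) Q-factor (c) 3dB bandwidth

Step 1 — Resonance: ω₀ = 1/√(LC) = 1/√(0.001·7.74e-09) = 3.594e+05 rad/s.
Step 2 — f₀ = ω₀/(2π) = 5.721e+04 Hz.
Step 3 — Series Q: Q = ω₀L/R = 3.594e+05·0.001/3860 = 0.09312.
Step 4 — Bandwidth: Δω = ω₀/Q = 3.86e+06 rad/s; BW = Δω/(2π) = 6.143e+05 Hz.

(a) f₀ = 5.721e+04 Hz  (b) Q = 0.09312  (c) BW = 6.143e+05 Hz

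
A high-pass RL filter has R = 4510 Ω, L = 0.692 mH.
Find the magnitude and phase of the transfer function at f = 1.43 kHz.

Step 1 — Angular frequency: ω = 2π·1430 = 8985 rad/s.
Step 2 — Transfer function: H(jω) = jωL/(R + jωL).
Step 3 — Numerator jωL = j·6.218; denominator R + jωL = 4510 + j6.218.
Step 4 — H = 1.901e-06 + j0.001379.
Step 5 — Magnitude: |H| = 0.001379 (-57.2 dB); phase: φ = 89.9°.

|H| = 0.001379 (-57.2 dB), φ = 89.9°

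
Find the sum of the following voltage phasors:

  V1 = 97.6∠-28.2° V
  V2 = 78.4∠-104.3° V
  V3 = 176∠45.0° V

Step 1 — Convert each phasor to rectangular form:
  V1 = 97.6·(cos(-28.2°) + j·sin(-28.2°)) = 86.02 - j46.12 V
  V2 = 78.4·(cos(-104.3°) + j·sin(-104.3°)) = -19.36 - j75.97 V
  V3 = 176·(cos(45.0°) + j·sin(45.0°)) = 124.5 + j124.5 V
Step 2 — Sum components: V_total = 191.1 + j2.359 V.
Step 3 — Convert to polar: |V_total| = 191.1 V, ∠V_total = 0.7°.

V_total = 191.1∠0.7° V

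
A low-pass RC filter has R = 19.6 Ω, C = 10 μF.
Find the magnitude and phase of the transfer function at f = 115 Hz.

Step 1 — Angular frequency: ω = 2π·115 = 722.6 rad/s.
Step 2 — Transfer function: H(jω) = 1/(1 + jωRC).
Step 3 — Denominator: 1 + jωRC = 1 + j·722.6·19.6·1e-05 = 1 + j0.1416.
Step 4 — H = 0.9803 - j0.1388.
Step 5 — Magnitude: |H| = 0.9901 (-0.1 dB); phase: φ = -8.1°.

|H| = 0.9901 (-0.1 dB), φ = -8.1°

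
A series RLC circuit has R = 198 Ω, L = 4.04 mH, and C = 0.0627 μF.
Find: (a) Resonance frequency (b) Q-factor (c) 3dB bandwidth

Step 1 — Resonance condition Im(Z)=0 gives ω₀ = 1/√(LC).
Step 2 — ω₀ = 1/√(0.00404·6.27e-08) = 6.283e+04 rad/s.
Step 3 — f₀ = ω₀/(2π) = 1e+04 Hz.
Step 4 — Series Q: Q = ω₀L/R = 6.283e+04·0.00404/198 = 1.282.
Step 5 — 3dB bandwidth: Δω = ω₀/Q = 4.901e+04 rad/s; BW = Δω/(2π) = 7800 Hz.

(a) f₀ = 1e+04 Hz  (b) Q = 1.282  (c) BW = 7800 Hz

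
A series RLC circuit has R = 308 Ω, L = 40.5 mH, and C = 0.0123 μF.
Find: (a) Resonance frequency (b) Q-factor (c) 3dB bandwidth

Step 1 — Resonance: ω₀ = 1/√(LC) = 1/√(0.0405·1.23e-08) = 4.48e+04 rad/s.
Step 2 — f₀ = ω₀/(2π) = 7131 Hz.
Step 3 — Series Q: Q = ω₀L/R = 4.48e+04·0.0405/308 = 5.891.
Step 4 — Bandwidth: Δω = ω₀/Q = 7605 rad/s; BW = Δω/(2π) = 1210 Hz.

(a) f₀ = 7131 Hz  (b) Q = 5.891  (c) BW = 1210 Hz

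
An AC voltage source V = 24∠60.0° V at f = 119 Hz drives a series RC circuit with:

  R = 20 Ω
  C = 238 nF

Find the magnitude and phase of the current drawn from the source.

Step 1 — Angular frequency: ω = 2π·f = 2π·119 = 747.7 rad/s.
Step 2 — Component impedances:
  R: Z = R = 20 Ω
  C: Z = 1/(jωC) = -j/(ω·C) = 0 - j5619 Ω
Step 3 — Series combination: Z_total = R + C = 20 - j5619 Ω = 5620∠-89.8° Ω.
Step 4 — Source phasor: V = 24∠60.0° V = 12 + j20.78 V.
Step 5 — Ohm's law: I = V / Z_total = (12 + j20.78) / (20 - j5619) = -0.003691 + j0.002149 A.
Step 6 — Convert to polar: |I| = 0.004271 A, ∠I = 149.8°.

I = 0.004271∠149.8° A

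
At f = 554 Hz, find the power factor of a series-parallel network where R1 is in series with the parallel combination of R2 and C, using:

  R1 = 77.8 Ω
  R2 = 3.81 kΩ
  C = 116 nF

Step 1 — Angular frequency: ω = 2π·f = 2π·554 = 3481 rad/s.
Step 2 — Component impedances:
  R1: Z = R = 77.8 Ω
  R2: Z = R = 3810 Ω
  C: Z = 1/(jωC) = -j/(ω·C) = 0 - j2477 Ω
Step 3 — Parallel branch: R2 || C = 1/(1/R2 + 1/C) = 1132 - j1741 Ω.
Step 4 — Series with R1: Z_total = R1 + (R2 || C) = 1209 - j1741 Ω = 2120∠-55.2° Ω.
Step 5 — Power factor: PF = cos(φ) = Re(Z)/|Z| = 1209.5/2119.9 = 0.5705.
Step 6 — Type: Im(Z) = -1741 ⇒ leading (phase φ = -55.2°).

PF = 0.5705 (leading, φ = -55.2°)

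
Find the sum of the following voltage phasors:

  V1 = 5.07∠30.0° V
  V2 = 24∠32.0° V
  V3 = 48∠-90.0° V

Step 1 — Convert each phasor to rectangular form:
  V1 = 5.07·(cos(30.0°) + j·sin(30.0°)) = 4.391 + j2.535 V
  V2 = 24·(cos(32.0°) + j·sin(32.0°)) = 20.35 + j12.72 V
  V3 = 48·(cos(-90.0°) + j·sin(-90.0°)) = 0 - j48 V
Step 2 — Sum components: V_total = 24.74 - j32.75 V.
Step 3 — Convert to polar: |V_total| = 41.04 V, ∠V_total = -52.9°.

V_total = 41.04∠-52.9° V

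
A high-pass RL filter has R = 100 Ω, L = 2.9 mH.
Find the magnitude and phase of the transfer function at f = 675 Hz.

Step 1 — Angular frequency: ω = 2π·675 = 4241 rad/s.
Step 2 — Transfer function: H(jω) = jωL/(R + jωL).
Step 3 — Numerator jωL = j·12.3; denominator R + jωL = 100 + j12.3.
Step 4 — H = 0.0149 + j0.1212.
Step 5 — Magnitude: |H| = 0.1221 (-18.3 dB); phase: φ = 83.0°.

|H| = 0.1221 (-18.3 dB), φ = 83.0°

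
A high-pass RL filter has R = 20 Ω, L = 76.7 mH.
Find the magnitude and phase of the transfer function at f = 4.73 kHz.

Step 1 — Angular frequency: ω = 2π·4730 = 2.972e+04 rad/s.
Step 2 — Transfer function: H(jω) = jωL/(R + jωL).
Step 3 — Numerator jωL = j·2279; denominator R + jωL = 20 + j2279.
Step 4 — H = 0.9999 + j0.008773.
Step 5 — Magnitude: |H| = 1 (-0.0 dB); phase: φ = 0.5°.

|H| = 1 (-0.0 dB), φ = 0.5°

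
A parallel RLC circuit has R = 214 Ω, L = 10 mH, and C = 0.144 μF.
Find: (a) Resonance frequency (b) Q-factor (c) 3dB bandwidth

Step 1 — Resonance: ω₀ = 1/√(LC) = 1/√(0.01·1.44e-07) = 2.635e+04 rad/s.
Step 2 — f₀ = ω₀/(2π) = 4194 Hz.
Step 3 — Parallel Q: Q = R/(ω₀L) = 214/(2.635e+04·0.01) = 0.8121.
Step 4 — Bandwidth: Δω = ω₀/Q = 3.245e+04 rad/s; BW = Δω/(2π) = 5165 Hz.

(a) f₀ = 4194 Hz  (b) Q = 0.8121  (c) BW = 5165 Hz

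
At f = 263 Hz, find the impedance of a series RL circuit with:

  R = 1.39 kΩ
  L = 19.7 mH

Step 1 — Angular frequency: ω = 2π·f = 2π·263 = 1652 rad/s.
Step 2 — Component impedances:
  R: Z = R = 1390 Ω
  L: Z = jωL = j·1652·0.0197 = 0 + j32.55 Ω
Step 3 — Series combination: Z_total = R + L = 1390 + j32.55 Ω = 1390∠1.3° Ω.

Z = 1390 + j32.55 Ω = 1390∠1.3° Ω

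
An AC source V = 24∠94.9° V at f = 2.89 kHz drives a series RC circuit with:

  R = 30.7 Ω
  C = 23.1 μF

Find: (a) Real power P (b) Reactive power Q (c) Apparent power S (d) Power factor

Step 1 — Angular frequency: ω = 2π·f = 2π·2890 = 1.816e+04 rad/s.
Step 2 — Component impedances:
  R: Z = R = 30.7 Ω
  C: Z = 1/(jωC) = -j/(ω·C) = 0 - j2.384 Ω
Step 3 — Series combination: Z_total = R + C = 30.7 - j2.384 Ω = 30.79∠-4.4° Ω.
Step 4 — Source phasor: V = 24∠94.9° V = -2.05 + j23.91 V.
Step 5 — Current: I = V / Z = -0.1265 + j0.7691 A = 0.7794∠99.3° A.
Step 6 — Complex power: S = V·I* = 18.65 - j1.448 VA.
Step 7 — Real power: P = Re(S) = 18.65 W.
Step 8 — Reactive power: Q = Im(S) = -1.448 VAR.
Step 9 — Apparent power: |S| = 18.71 VA.
Step 10 — Power factor: PF = P/|S| = 0.997 (leading).

(a) P = 18.65 W  (b) Q = -1.448 VAR  (c) S = 18.71 VA  (d) PF = 0.997 (leading)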